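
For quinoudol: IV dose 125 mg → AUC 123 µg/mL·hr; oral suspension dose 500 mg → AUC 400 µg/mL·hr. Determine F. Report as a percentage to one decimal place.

F = (AUC_ev / D_ev) / (AUC_iv / D_iv)
  = (400/500) / (123/125)
  = 0.8 / 0.984 = 0.8130
  = 81.30%

F = 81.3%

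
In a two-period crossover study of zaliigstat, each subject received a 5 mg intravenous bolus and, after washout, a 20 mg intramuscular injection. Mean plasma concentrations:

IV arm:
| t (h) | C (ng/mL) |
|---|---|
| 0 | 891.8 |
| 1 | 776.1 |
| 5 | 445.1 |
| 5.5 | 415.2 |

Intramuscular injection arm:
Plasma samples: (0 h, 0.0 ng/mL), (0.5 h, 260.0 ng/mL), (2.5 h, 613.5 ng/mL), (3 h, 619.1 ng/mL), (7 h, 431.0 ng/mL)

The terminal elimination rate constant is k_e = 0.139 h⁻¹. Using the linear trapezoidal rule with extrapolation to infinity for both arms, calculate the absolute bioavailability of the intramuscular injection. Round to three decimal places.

F = 0.249

Trapezoidal AUC_0→5.5 (IV):
  [0→1]: (891.8+776.1)/2 × 1 = 833.95
  [1→5]: (776.1+445.1)/2 × 4 = 2442.4
  [5→5.5]: (445.1+415.2)/2 × 0.5 = 215.075
  Sum = 3491.425 ng/mL·h
IV tail: 415.2/0.139 = 2987.050; AUC_iv,0→∞ = 3491.425 + 2987.050 = 6478.475 ng/mL·h
Trapezoidal AUC_0→7 (intramuscular injection):
  [0→0.5]: (0.0+260.0)/2 × 0.5 = 65.0
  [0.5→2.5]: (260.0+613.5)/2 × 2 = 873.5
  [2.5→3]: (613.5+619.1)/2 × 0.5 = 308.15
  [3→7]: (619.1+431.0)/2 × 4 = 2100.2
  Sum = 3346.85 ng/mL·h
intramuscular injection tail: 431.0/0.139 = 3100.719; AUC_ev,0→∞ = 3346.85 + 3100.719 = 6447.569 ng/mL·h
F = (AUC_ev/D_ev)/(AUC_iv/D_iv) = (6447.569/20)/(6478.475/5) = 322.37845/1295.695 = 0.2488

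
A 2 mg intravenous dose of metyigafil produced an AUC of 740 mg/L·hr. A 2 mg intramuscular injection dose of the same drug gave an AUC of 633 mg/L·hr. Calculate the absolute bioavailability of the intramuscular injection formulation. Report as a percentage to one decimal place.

F = 85.5%

F = (AUC_ev / D_ev) / (AUC_iv / D_iv)
  = (633/2) / (740/2)
  = 316.5 / 370 = 0.8554
  = 85.54%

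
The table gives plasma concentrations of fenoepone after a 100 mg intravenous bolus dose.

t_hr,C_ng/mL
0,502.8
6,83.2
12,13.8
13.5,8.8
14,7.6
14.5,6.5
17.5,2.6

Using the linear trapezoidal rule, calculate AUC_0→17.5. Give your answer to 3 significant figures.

Trapezoidal AUC_0→17.5:
  [0→6]: (502.8+83.2)/2 × 6 = 1758.0
  [6→12]: (83.2+13.8)/2 × 6 = 291.0
  [12→13.5]: (13.8+8.8)/2 × 1.5 = 16.95
  [13.5→14]: (8.8+7.6)/2 × 0.5 = 4.1
  [14→14.5]: (7.6+6.5)/2 × 0.5 = 3.525
  [14.5→17.5]: (6.5+2.6)/2 × 3 = 13.65
  Sum = 2087.225 ng/mL·hr

AUC = 2090 ng/mL·hr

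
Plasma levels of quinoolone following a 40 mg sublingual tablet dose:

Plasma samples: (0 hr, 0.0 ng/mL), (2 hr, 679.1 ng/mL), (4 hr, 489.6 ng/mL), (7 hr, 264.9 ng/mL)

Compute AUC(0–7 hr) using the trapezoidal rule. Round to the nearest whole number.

Trapezoidal AUC_0→7:
  [0→2]: (0.0+679.1)/2 × 2 = 679.1
  [2→4]: (679.1+489.6)/2 × 2 = 1168.7
  [4→7]: (489.6+264.9)/2 × 3 = 1131.75
  Sum = 2979.55 ng/mL·hr

AUC = 2980 ng/mL·hr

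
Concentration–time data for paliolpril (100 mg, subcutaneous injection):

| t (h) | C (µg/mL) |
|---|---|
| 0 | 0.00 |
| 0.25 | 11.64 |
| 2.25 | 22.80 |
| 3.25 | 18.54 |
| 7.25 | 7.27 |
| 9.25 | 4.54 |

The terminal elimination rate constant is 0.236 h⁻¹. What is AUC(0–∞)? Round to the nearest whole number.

AUC = 139 µg/mL·h

Trapezoidal AUC_0→9.25:
  [0→0.25]: (0.00+11.64)/2 × 0.25 = 1.455
  [0.25→2.25]: (11.64+22.80)/2 × 2 = 34.44
  [2.25→3.25]: (22.80+18.54)/2 × 1 = 20.67
  [3.25→7.25]: (18.54+7.27)/2 × 4 = 51.62
  [7.25→9.25]: (7.27+4.54)/2 × 2 = 11.81
  Sum = 119.995 µg/mL·h
Extrapolated tail: C_last / k_e = 4.54 / 0.236 = 19.237
AUC_0→∞ = 119.995 + 19.237 = 139.232 µg/mL·h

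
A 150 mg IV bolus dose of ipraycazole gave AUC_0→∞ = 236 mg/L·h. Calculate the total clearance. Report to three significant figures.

CL = Dose_iv / AUC_0→∞
   = 150 / 236 = 0.635593 L/h

CL = 0.636 L/h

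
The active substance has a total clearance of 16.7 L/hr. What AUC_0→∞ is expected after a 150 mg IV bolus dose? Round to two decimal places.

AUC = 8.98 mg/L·hr

AUC_0→∞ = Dose_iv / CL
        = 150 / 16.7 = 8.98204 mg/L·hr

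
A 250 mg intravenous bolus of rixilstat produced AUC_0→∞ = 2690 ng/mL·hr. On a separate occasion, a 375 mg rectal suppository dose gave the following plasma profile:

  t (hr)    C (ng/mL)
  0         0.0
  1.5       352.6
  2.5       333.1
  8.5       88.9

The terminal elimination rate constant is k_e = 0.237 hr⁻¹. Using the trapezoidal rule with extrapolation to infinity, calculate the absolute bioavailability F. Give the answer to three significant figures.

Trapezoidal AUC_0→8.5 (rectal suppository):
  [0→1.5]: (0.0+352.6)/2 × 1.5 = 264.45
  [1.5→2.5]: (352.6+333.1)/2 × 1 = 342.85
  [2.5→8.5]: (333.1+88.9)/2 × 6 = 1266.0
  Sum = 1873.3 ng/mL·hr
Tail: C_last/k_e = 88.9/0.237 = 375.105
AUC_0→∞ (rectal suppository) = 1873.3 + 375.105 = 2248.405 ng/mL·hr
F = (AUC_ev/D_ev)/(AUC_iv/D_iv) = (2248.405/375)/(2690/250) = 5.99575/10.76 = 0.5572

F = 0.557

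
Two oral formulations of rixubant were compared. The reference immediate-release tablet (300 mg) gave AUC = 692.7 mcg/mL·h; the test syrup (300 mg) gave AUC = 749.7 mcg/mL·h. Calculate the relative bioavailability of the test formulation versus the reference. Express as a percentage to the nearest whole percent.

F_rel = 108%

F_rel = (AUC_test/D_test) / (AUC_ref/D_ref)
      = (749.7/300) / (692.7/300)
      = 2.499 / 2.309 = 1.0823 = 108.23%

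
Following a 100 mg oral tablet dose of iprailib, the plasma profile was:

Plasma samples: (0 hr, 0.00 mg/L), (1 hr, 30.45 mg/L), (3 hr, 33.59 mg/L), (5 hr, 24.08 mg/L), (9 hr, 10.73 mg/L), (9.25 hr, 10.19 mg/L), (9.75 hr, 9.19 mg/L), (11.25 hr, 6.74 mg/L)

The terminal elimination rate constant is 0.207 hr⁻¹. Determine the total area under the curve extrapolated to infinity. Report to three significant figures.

AUC = 259 mg/L·hr

Trapezoidal AUC_0→11.25:
  [0→1]: (0.00+30.45)/2 × 1 = 15.225
  [1→3]: (30.45+33.59)/2 × 2 = 64.04
  [3→5]: (33.59+24.08)/2 × 2 = 57.67
  [5→9]: (24.08+10.73)/2 × 4 = 69.62
  [9→9.25]: (10.73+10.19)/2 × 0.25 = 2.615
  [9.25→9.75]: (10.19+9.19)/2 × 0.5 = 4.845
  [9.75→11.25]: (9.19+6.74)/2 × 1.5 = 11.9475
  Sum = 225.9625 mg/L·hr
Extrapolated tail: C_last / k_e = 6.74 / 0.207 = 32.560
AUC_0→∞ = 225.9625 + 32.560 = 258.5225 mg/L·hr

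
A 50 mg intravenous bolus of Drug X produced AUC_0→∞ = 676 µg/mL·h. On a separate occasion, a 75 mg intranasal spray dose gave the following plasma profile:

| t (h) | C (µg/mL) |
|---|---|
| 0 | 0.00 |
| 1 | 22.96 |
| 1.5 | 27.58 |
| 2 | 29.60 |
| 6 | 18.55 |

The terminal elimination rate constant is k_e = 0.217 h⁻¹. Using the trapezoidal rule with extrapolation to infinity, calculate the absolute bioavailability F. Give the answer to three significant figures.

Trapezoidal AUC_0→6 (intranasal spray):
  [0→1]: (0.00+22.96)/2 × 1 = 11.48
  [1→1.5]: (22.96+27.58)/2 × 0.5 = 12.635
  [1.5→2]: (27.58+29.60)/2 × 0.5 = 14.295
  [2→6]: (29.60+18.55)/2 × 4 = 96.3
  Sum = 134.71 µg/mL·h
Tail: C_last/k_e = 18.55/0.217 = 85.484
AUC_0→∞ (intranasal spray) = 134.71 + 85.484 = 220.194 µg/mL·h
F = (AUC_ev/D_ev)/(AUC_iv/D_iv) = (220.194/75)/(676/50) = 2.93592/13.52 = 0.2172

F = 0.217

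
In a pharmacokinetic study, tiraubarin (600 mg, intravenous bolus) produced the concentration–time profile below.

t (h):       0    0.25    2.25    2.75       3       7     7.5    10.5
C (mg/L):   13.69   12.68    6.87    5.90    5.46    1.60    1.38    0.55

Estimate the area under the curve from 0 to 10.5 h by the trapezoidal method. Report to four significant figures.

Trapezoidal AUC_0→10.5:
  [0→0.25]: (13.69+12.68)/2 × 0.25 = 3.29625
  [0.25→2.25]: (12.68+6.87)/2 × 2 = 19.55
  [2.25→2.75]: (6.87+5.90)/2 × 0.5 = 3.1925
  [2.75→3]: (5.90+5.46)/2 × 0.25 = 1.42
  [3→7]: (5.46+1.60)/2 × 4 = 14.12
  [7→7.5]: (1.60+1.38)/2 × 0.5 = 0.745
  [7.5→10.5]: (1.38+0.55)/2 × 3 = 2.895
  Sum = 45.21875 mg/L·h

AUC = 45.22 mg/L·h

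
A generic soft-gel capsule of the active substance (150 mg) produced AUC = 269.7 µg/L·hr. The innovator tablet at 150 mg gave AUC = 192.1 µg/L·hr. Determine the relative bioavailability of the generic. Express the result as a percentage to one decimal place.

F_rel = 140.4%

F_rel = (AUC_test/D_test) / (AUC_ref/D_ref)
      = (269.7/150) / (192.1/150)
      = 1.798 / 1.28067 = 1.4040 = 140.40%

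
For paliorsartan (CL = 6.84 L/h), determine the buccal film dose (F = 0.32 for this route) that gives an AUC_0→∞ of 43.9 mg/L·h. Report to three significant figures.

Dose = CL × AUC_0→∞ / F
     = 6.84 × 43.9 / 0.32 = 938.3625 mg

Dose = 938 mg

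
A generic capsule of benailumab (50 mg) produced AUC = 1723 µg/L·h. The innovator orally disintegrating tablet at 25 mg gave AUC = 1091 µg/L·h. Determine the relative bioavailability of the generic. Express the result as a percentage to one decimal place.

F_rel = (AUC_test/D_test) / (AUC_ref/D_ref)
      = (1723/50) / (1091/25)
      = 34.46 / 43.64 = 0.7896 = 78.96%

F_rel = 79.0%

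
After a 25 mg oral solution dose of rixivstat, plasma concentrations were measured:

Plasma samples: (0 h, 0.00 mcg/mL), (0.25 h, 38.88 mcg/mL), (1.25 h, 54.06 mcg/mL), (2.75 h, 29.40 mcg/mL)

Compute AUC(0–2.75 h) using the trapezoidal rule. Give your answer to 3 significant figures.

Trapezoidal AUC_0→2.75:
  [0→0.25]: (0.00+38.88)/2 × 0.25 = 4.86
  [0.25→1.25]: (38.88+54.06)/2 × 1 = 46.47
  [1.25→2.75]: (54.06+29.40)/2 × 1.5 = 62.595
  Sum = 113.925 mcg/mL·h

AUC = 114 mcg/mL·h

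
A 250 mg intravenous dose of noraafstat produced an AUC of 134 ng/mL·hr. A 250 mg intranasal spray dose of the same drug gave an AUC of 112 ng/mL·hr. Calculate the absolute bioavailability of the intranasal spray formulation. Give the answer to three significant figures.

F = (AUC_ev / D_ev) / (AUC_iv / D_iv)
  = (112/250) / (134/250)
  = 0.448 / 0.536 = 0.8358

F = 0.836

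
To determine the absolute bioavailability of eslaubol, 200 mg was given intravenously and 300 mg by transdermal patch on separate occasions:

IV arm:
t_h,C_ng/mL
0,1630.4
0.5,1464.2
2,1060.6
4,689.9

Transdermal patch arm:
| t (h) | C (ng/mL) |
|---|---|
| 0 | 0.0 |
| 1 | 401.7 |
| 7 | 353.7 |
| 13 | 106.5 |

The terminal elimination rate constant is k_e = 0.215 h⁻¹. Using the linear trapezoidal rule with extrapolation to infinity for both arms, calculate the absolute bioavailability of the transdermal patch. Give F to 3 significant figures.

F = 0.380

Trapezoidal AUC_0→4 (IV):
  [0→0.5]: (1630.4+1464.2)/2 × 0.5 = 773.65
  [0.5→2]: (1464.2+1060.6)/2 × 1.5 = 1893.6
  [2→4]: (1060.6+689.9)/2 × 2 = 1750.5
  Sum = 4417.75 ng/mL·h
IV tail: 689.9/0.215 = 3208.837; AUC_iv,0→∞ = 4417.75 + 3208.837 = 7626.587 ng/mL·h
Trapezoidal AUC_0→13 (transdermal patch):
  [0→1]: (0.0+401.7)/2 × 1 = 200.85
  [1→7]: (401.7+353.7)/2 × 6 = 2266.2
  [7→13]: (353.7+106.5)/2 × 6 = 1380.6
  Sum = 3847.65 ng/mL·h
transdermal patch tail: 106.5/0.215 = 495.349; AUC_ev,0→∞ = 3847.65 + 495.349 = 4342.999 ng/mL·h
F = (AUC_ev/D_ev)/(AUC_iv/D_iv) = (4342.999/300)/(7626.587/200) = 14.4767/38.132935 = 0.3796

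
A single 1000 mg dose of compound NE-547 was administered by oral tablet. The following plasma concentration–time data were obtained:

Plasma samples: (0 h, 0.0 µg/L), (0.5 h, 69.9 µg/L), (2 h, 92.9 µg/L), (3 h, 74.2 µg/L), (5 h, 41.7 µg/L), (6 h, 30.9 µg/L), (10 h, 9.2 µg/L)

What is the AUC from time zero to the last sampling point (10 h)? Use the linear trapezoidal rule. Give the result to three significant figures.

AUC = 456 µg/L·h

Trapezoidal AUC_0→10:
  [0→0.5]: (0.0+69.9)/2 × 0.5 = 17.475
  [0.5→2]: (69.9+92.9)/2 × 1.5 = 122.1
  [2→3]: (92.9+74.2)/2 × 1 = 83.55
  [3→5]: (74.2+41.7)/2 × 2 = 115.9
  [5→6]: (41.7+30.9)/2 × 1 = 36.3
  [6→10]: (30.9+9.2)/2 × 4 = 80.2
  Sum = 455.525 µg/L·h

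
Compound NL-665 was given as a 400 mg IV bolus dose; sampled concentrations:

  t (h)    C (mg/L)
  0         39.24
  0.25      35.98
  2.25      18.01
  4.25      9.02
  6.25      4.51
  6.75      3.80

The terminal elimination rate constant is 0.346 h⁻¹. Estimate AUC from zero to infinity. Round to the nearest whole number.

Trapezoidal AUC_0→6.75:
  [0→0.25]: (39.24+35.98)/2 × 0.25 = 9.4025
  [0.25→2.25]: (35.98+18.01)/2 × 2 = 53.99
  [2.25→4.25]: (18.01+9.02)/2 × 2 = 27.03
  [4.25→6.25]: (9.02+4.51)/2 × 2 = 13.53
  [6.25→6.75]: (4.51+3.80)/2 × 0.5 = 2.0775
  Sum = 106.03 mg/L·h
Extrapolated tail: C_last / k_e = 3.80 / 0.346 = 10.983
AUC_0→∞ = 106.03 + 10.983 = 117.013 mg/L·h

AUC = 117 mg/L·h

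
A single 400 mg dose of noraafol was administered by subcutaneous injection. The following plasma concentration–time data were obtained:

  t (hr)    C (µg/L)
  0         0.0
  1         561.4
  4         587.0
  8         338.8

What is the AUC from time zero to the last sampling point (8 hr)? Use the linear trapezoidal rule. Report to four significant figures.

Trapezoidal AUC_0→8:
  [0→1]: (0.0+561.4)/2 × 1 = 280.7
  [1→4]: (561.4+587.0)/2 × 3 = 1722.6
  [4→8]: (587.0+338.8)/2 × 4 = 1851.6
  Sum = 3854.9 µg/L·hr

AUC = 3855 µg/L·hr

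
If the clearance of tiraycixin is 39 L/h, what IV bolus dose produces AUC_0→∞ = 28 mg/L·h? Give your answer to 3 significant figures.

Dose = 1090 mg

Dose_iv = CL × AUC_0→∞
     = 39 × 28 = 1092 mg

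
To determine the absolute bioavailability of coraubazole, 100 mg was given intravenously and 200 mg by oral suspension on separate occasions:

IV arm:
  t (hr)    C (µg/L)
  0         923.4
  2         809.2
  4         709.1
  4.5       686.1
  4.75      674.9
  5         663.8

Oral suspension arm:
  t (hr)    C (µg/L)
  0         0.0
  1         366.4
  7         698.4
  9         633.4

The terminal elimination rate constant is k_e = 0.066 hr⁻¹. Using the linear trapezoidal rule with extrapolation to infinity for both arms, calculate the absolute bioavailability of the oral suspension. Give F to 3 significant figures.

Trapezoidal AUC_0→5 (IV):
  [0→2]: (923.4+809.2)/2 × 2 = 1732.6
  [2→4]: (809.2+709.1)/2 × 2 = 1518.3
  [4→4.5]: (709.1+686.1)/2 × 0.5 = 348.8
  [4.5→4.75]: (686.1+674.9)/2 × 0.25 = 170.125
  [4.75→5]: (674.9+663.8)/2 × 0.25 = 167.3375
  Sum = 3937.1625 µg/L·hr
IV tail: 663.8/0.066 = 10057.576; AUC_iv,0→∞ = 3937.1625 + 10057.576 = 13994.7385 µg/L·hr
Trapezoidal AUC_0→9 (oral suspension):
  [0→1]: (0.0+366.4)/2 × 1 = 183.2
  [1→7]: (366.4+698.4)/2 × 6 = 3194.4
  [7→9]: (698.4+633.4)/2 × 2 = 1331.8
  Sum = 4709.4 µg/L·hr
oral suspension tail: 633.4/0.066 = 9596.970; AUC_ev,0→∞ = 4709.4 + 9596.970 = 14306.37 µg/L·hr
F = (AUC_ev/D_ev)/(AUC_iv/D_iv) = (14306.37/200)/(13994.7385/100) = 71.53185/139.947 = 0.5111

F = 0.511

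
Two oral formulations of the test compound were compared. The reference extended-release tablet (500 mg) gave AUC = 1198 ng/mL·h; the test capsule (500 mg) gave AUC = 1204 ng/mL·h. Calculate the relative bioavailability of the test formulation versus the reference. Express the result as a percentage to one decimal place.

F_rel = (AUC_test/D_test) / (AUC_ref/D_ref)
      = (1204/500) / (1198/500)
      = 2.408 / 2.396 = 1.0050 = 100.50%

F_rel = 100.5%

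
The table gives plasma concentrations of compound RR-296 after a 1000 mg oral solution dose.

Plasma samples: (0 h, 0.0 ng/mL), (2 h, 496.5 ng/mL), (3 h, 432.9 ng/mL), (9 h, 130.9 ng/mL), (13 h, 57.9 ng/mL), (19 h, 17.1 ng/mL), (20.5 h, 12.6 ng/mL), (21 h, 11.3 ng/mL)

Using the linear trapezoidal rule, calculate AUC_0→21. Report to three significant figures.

AUC = 3280 ng/mL·h

Trapezoidal AUC_0→21:
  [0→2]: (0.0+496.5)/2 × 2 = 496.5
  [2→3]: (496.5+432.9)/2 × 1 = 464.7
  [3→9]: (432.9+130.9)/2 × 6 = 1691.4
  [9→13]: (130.9+57.9)/2 × 4 = 377.6
  [13→19]: (57.9+17.1)/2 × 6 = 225.0
  [19→20.5]: (17.1+12.6)/2 × 1.5 = 22.275
  [20.5→21]: (12.6+11.3)/2 × 0.5 = 5.975
  Sum = 3283.45 ng/mL·h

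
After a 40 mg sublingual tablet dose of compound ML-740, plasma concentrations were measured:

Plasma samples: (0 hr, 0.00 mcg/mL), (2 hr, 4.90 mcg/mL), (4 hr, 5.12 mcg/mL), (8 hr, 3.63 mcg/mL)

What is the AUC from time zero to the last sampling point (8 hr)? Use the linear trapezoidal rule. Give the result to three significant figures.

AUC = 32.4 mcg/mL·hr

Trapezoidal AUC_0→8:
  [0→2]: (0.00+4.90)/2 × 2 = 4.9
  [2→4]: (4.90+5.12)/2 × 2 = 10.02
  [4→8]: (5.12+3.63)/2 × 4 = 17.5
  Sum = 32.42 mcg/mL·hr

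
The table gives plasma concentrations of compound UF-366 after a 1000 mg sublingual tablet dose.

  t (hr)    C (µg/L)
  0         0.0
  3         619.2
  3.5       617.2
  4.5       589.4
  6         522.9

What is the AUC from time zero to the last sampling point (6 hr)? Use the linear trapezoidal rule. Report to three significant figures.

Trapezoidal AUC_0→6:
  [0→3]: (0.0+619.2)/2 × 3 = 928.8
  [3→3.5]: (619.2+617.2)/2 × 0.5 = 309.1
  [3.5→4.5]: (617.2+589.4)/2 × 1 = 603.3
  [4.5→6]: (589.4+522.9)/2 × 1.5 = 834.225
  Sum = 2675.425 µg/L·hr

AUC = 2680 µg/L·hr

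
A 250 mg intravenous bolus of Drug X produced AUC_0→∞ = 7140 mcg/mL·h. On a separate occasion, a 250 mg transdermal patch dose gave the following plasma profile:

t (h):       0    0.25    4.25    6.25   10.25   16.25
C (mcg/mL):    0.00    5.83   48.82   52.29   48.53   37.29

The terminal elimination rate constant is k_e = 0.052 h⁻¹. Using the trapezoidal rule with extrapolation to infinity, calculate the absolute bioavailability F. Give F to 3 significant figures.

Trapezoidal AUC_0→16.25 (transdermal patch):
  [0→0.25]: (0.00+5.83)/2 × 0.25 = 0.72875
  [0.25→4.25]: (5.83+48.82)/2 × 4 = 109.3
  [4.25→6.25]: (48.82+52.29)/2 × 2 = 101.11
  [6.25→10.25]: (52.29+48.53)/2 × 4 = 201.64
  [10.25→16.25]: (48.53+37.29)/2 × 6 = 257.46
  Sum = 670.23875 mcg/mL·h
Tail: C_last/k_e = 37.29/0.052 = 717.115
AUC_0→∞ (transdermal patch) = 670.23875 + 717.115 = 1387.35375 mcg/mL·h
F = (AUC_ev/D_ev)/(AUC_iv/D_iv) = (1387.35375/250)/(7140/250) = 5.549415/28.56 = 0.1943

F = 0.194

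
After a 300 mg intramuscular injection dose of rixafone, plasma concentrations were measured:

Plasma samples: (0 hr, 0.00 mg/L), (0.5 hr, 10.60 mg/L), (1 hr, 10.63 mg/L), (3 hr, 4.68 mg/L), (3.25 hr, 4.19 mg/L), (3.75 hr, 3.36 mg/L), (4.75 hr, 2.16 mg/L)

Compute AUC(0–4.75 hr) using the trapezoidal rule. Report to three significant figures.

AUC = 29.0 mg/L·hr

Trapezoidal AUC_0→4.75:
  [0→0.5]: (0.00+10.60)/2 × 0.5 = 2.65
  [0.5→1]: (10.60+10.63)/2 × 0.5 = 5.3075
  [1→3]: (10.63+4.68)/2 × 2 = 15.31
  [3→3.25]: (4.68+4.19)/2 × 0.25 = 1.10875
  [3.25→3.75]: (4.19+3.36)/2 × 0.5 = 1.8875
  [3.75→4.75]: (3.36+2.16)/2 × 1 = 2.76
  Sum = 29.02375 mg/L·hr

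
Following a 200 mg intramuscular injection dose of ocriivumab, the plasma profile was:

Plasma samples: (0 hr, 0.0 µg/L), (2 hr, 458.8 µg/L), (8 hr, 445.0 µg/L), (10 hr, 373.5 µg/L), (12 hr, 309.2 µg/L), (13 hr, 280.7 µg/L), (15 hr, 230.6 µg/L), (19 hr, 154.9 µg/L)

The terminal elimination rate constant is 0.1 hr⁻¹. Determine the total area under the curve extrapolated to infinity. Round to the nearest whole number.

Trapezoidal AUC_0→19:
  [0→2]: (0.0+458.8)/2 × 2 = 458.8
  [2→8]: (458.8+445.0)/2 × 6 = 2711.4
  [8→10]: (445.0+373.5)/2 × 2 = 818.5
  [10→12]: (373.5+309.2)/2 × 2 = 682.7
  [12→13]: (309.2+280.7)/2 × 1 = 294.95
  [13→15]: (280.7+230.6)/2 × 2 = 511.3
  [15→19]: (230.6+154.9)/2 × 4 = 771.0
  Sum = 6248.65 µg/L·hr
Extrapolated tail: C_last / k_e = 154.9 / 0.1 = 1549.000
AUC_0→∞ = 6248.65 + 1549.000 = 7797.65 µg/L·hr

AUC = 7798 µg/L·hr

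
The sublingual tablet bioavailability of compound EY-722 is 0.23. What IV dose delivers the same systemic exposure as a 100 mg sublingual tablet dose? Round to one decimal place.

Systemic exposure from an extravascular dose = F × D_ev, so the equivalent IV dose is F × D_ev.
D_iv = F × D_ev = 0.23 × 100 = 23 mg

D_iv = 23.0 mg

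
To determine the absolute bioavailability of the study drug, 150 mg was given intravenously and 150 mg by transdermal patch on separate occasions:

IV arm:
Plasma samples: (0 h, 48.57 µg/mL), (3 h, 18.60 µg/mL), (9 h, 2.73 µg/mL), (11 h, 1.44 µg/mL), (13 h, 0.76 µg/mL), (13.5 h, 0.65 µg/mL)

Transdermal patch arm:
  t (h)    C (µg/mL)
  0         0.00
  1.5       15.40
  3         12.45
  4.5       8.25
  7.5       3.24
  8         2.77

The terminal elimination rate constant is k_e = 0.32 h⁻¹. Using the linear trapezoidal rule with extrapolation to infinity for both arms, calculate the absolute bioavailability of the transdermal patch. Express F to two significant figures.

Trapezoidal AUC_0→13.5 (IV):
  [0→3]: (48.57+18.60)/2 × 3 = 100.755
  [3→9]: (18.60+2.73)/2 × 6 = 63.99
  [9→11]: (2.73+1.44)/2 × 2 = 4.17
  [11→13]: (1.44+0.76)/2 × 2 = 2.2
  [13→13.5]: (0.76+0.65)/2 × 0.5 = 0.3525
  Sum = 171.4675 µg/mL·h
IV tail: 0.65/0.32 = 2.031; AUC_iv,0→∞ = 171.4675 + 2.031 = 173.4985 µg/mL·h
Trapezoidal AUC_0→8 (transdermal patch):
  [0→1.5]: (0.00+15.40)/2 × 1.5 = 11.55
  [1.5→3]: (15.40+12.45)/2 × 1.5 = 20.8875
  [3→4.5]: (12.45+8.25)/2 × 1.5 = 15.525
  [4.5→7.5]: (8.25+3.24)/2 × 3 = 17.235
  [7.5→8]: (3.24+2.77)/2 × 0.5 = 1.5025
  Sum = 66.7 µg/mL·h
transdermal patch tail: 2.77/0.32 = 8.656; AUC_ev,0→∞ = 66.7 + 8.656 = 75.356 µg/mL·h
F = (AUC_ev/D_ev)/(AUC_iv/D_iv) = (75.356/150)/(173.4985/150) = 0.502373/1.15666 = 0.4343

F = 0.43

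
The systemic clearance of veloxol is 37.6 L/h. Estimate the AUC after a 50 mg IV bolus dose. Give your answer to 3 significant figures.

AUC_0→∞ = Dose_iv / CL
        = 50 / 37.6 = 1.32979 mg/L·h

AUC = 1.33 mg/L·h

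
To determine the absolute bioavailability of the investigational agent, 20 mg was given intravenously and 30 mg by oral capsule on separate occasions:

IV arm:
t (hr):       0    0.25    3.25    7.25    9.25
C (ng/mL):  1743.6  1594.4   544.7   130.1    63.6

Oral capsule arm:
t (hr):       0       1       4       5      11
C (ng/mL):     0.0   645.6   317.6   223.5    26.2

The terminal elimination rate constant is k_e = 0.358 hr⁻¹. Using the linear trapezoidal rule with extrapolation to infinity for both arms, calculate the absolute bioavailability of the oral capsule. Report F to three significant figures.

Trapezoidal AUC_0→9.25 (IV):
  [0→0.25]: (1743.6+1594.4)/2 × 0.25 = 417.25
  [0.25→3.25]: (1594.4+544.7)/2 × 3 = 3208.65
  [3.25→7.25]: (544.7+130.1)/2 × 4 = 1349.6
  [7.25→9.25]: (130.1+63.6)/2 × 2 = 193.7
  Sum = 5169.2 ng/mL·hr
IV tail: 63.6/0.358 = 177.654; AUC_iv,0→∞ = 5169.2 + 177.654 = 5346.854 ng/mL·hr
Trapezoidal AUC_0→11 (oral capsule):
  [0→1]: (0.0+645.6)/2 × 1 = 322.8
  [1→4]: (645.6+317.6)/2 × 3 = 1444.8
  [4→5]: (317.6+223.5)/2 × 1 = 270.55
  [5→11]: (223.5+26.2)/2 × 6 = 749.1
  Sum = 2787.25 ng/mL·hr
oral capsule tail: 26.2/0.358 = 73.184; AUC_ev,0→∞ = 2787.25 + 73.184 = 2860.434 ng/mL·hr
F = (AUC_ev/D_ev)/(AUC_iv/D_iv) = (2860.434/30)/(5346.854/20) = 95.3478/267.3427 = 0.3567

F = 0.357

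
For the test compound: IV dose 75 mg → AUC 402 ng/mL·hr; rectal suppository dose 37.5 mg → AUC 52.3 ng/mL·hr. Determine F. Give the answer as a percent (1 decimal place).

F = 26.0%

F = (AUC_ev / D_ev) / (AUC_iv / D_iv)
  = (52.3/37.5) / (402/75)
  = 1.39467 / 5.36 = 0.2602
  = 26.02%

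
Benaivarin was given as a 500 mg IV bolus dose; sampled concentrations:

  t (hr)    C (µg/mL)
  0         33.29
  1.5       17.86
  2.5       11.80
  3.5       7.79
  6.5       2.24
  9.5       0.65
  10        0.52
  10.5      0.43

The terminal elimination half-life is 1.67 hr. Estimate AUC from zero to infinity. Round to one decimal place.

Trapezoidal AUC_0→10.5:
  [0→1.5]: (33.29+17.86)/2 × 1.5 = 38.3625
  [1.5→2.5]: (17.86+11.80)/2 × 1 = 14.83
  [2.5→3.5]: (11.80+7.79)/2 × 1 = 9.795
  [3.5→6.5]: (7.79+2.24)/2 × 3 = 15.045
  [6.5→9.5]: (2.24+0.65)/2 × 3 = 4.335
  [9.5→10]: (0.65+0.52)/2 × 0.5 = 0.2925
  [10→10.5]: (0.52+0.43)/2 × 0.5 = 0.2375
  Sum = 82.8975 µg/mL·hr
k_e = ln2 / t½ = 0.693147 / 1.67 = 0.4151 hr^-1
Extrapolated tail: C_last / k_e = 0.43 / 0.4151 = 1.036
AUC_0→∞ = 82.8975 + 1.036 = 83.9335 µg/mL·hr

AUC = 83.9 µg/mL·hr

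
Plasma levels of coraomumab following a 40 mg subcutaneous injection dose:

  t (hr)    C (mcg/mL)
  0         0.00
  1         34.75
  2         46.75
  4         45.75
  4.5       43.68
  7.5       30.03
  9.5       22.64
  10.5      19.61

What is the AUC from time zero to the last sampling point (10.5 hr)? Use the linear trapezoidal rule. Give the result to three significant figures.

AUC = 357 mcg/mL·hr

Trapezoidal AUC_0→10.5:
  [0→1]: (0.00+34.75)/2 × 1 = 17.375
  [1→2]: (34.75+46.75)/2 × 1 = 40.75
  [2→4]: (46.75+45.75)/2 × 2 = 92.5
  [4→4.5]: (45.75+43.68)/2 × 0.5 = 22.3575
  [4.5→7.5]: (43.68+30.03)/2 × 3 = 110.565
  [7.5→9.5]: (30.03+22.64)/2 × 2 = 52.67
  [9.5→10.5]: (22.64+19.61)/2 × 1 = 21.125
  Sum = 357.3425 mcg/mL·hr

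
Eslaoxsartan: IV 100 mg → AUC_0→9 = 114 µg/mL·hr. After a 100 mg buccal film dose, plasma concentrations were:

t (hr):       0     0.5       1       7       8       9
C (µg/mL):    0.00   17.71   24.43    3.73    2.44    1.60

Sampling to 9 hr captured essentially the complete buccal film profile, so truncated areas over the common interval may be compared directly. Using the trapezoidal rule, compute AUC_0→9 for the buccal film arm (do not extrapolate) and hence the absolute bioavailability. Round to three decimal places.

F = 0.917

Trapezoidal AUC_0→9 (buccal film):
  [0→0.5]: (0.00+17.71)/2 × 0.5 = 4.4275
  [0.5→1]: (17.71+24.43)/2 × 0.5 = 10.535
  [1→7]: (24.43+3.73)/2 × 6 = 84.48
  [7→8]: (3.73+2.44)/2 × 1 = 3.085
  [8→9]: (2.44+1.60)/2 × 1 = 2.02
  Sum = 104.5475 µg/mL·hr
F = (AUC_ev/D_ev)/(AUC_iv/D_iv) = (104.5475/100)/(114/100) = 1.045475/1.14 = 0.9171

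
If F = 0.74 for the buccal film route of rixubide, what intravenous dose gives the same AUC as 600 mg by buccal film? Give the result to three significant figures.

D_iv = 444 mg

Systemic exposure from an extravascular dose = F × D_ev, so the equivalent IV dose is F × D_ev.
D_iv = F × D_ev = 0.74 × 600 = 444 mg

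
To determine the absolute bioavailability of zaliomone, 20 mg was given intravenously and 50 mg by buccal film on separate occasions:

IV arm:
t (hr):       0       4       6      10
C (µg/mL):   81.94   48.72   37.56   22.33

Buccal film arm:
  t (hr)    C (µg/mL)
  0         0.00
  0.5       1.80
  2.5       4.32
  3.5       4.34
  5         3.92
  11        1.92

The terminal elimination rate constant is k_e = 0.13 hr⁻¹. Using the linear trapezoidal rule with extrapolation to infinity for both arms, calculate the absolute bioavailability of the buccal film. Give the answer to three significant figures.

Trapezoidal AUC_0→10 (IV):
  [0→4]: (81.94+48.72)/2 × 4 = 261.32
  [4→6]: (48.72+37.56)/2 × 2 = 86.28
  [6→10]: (37.56+22.33)/2 × 4 = 119.78
  Sum = 467.38 µg/mL·hr
IV tail: 22.33/0.13 = 171.769; AUC_iv,0→∞ = 467.38 + 171.769 = 639.149 µg/mL·hr
Trapezoidal AUC_0→11 (buccal film):
  [0→0.5]: (0.00+1.80)/2 × 0.5 = 0.45
  [0.5→2.5]: (1.80+4.32)/2 × 2 = 6.12
  [2.5→3.5]: (4.32+4.34)/2 × 1 = 4.33
  [3.5→5]: (4.34+3.92)/2 × 1.5 = 6.195
  [5→11]: (3.92+1.92)/2 × 6 = 17.52
  Sum = 34.615 µg/mL·hr
buccal film tail: 1.92/0.13 = 14.769; AUC_ev,0→∞ = 34.615 + 14.769 = 49.384 µg/mL·hr
F = (AUC_ev/D_ev)/(AUC_iv/D_iv) = (49.384/50)/(639.149/20) = 0.98768/31.95745 = 0.0309

F = 0.0309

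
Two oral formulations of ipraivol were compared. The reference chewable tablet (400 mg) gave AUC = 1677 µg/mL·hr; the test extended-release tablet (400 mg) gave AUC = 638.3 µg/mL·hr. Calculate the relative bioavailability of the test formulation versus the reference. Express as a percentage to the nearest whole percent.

F_rel = (AUC_test/D_test) / (AUC_ref/D_ref)
      = (638.3/400) / (1677/400)
      = 1.59575 / 4.1925 = 0.3806 = 38.06%

F_rel = 38%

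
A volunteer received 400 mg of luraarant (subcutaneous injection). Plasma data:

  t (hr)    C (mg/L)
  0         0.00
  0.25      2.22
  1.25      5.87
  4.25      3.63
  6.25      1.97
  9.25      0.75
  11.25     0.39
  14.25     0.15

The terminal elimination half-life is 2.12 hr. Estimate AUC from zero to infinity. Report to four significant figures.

AUC = 30.66 mg/L·hr

Trapezoidal AUC_0→14.25:
  [0→0.25]: (0.00+2.22)/2 × 0.25 = 0.2775
  [0.25→1.25]: (2.22+5.87)/2 × 1 = 4.045
  [1.25→4.25]: (5.87+3.63)/2 × 3 = 14.25
  [4.25→6.25]: (3.63+1.97)/2 × 2 = 5.6
  [6.25→9.25]: (1.97+0.75)/2 × 3 = 4.08
  [9.25→11.25]: (0.75+0.39)/2 × 2 = 1.14
  [11.25→14.25]: (0.39+0.15)/2 × 3 = 0.81
  Sum = 30.2025 mg/L·hr
k_e = ln2 / t½ = 0.693147 / 2.12 = 0.3270 hr^-1
Extrapolated tail: C_last / k_e = 0.15 / 0.327 = 0.459
AUC_0→∞ = 30.2025 + 0.459 = 30.6615 mg/L·hr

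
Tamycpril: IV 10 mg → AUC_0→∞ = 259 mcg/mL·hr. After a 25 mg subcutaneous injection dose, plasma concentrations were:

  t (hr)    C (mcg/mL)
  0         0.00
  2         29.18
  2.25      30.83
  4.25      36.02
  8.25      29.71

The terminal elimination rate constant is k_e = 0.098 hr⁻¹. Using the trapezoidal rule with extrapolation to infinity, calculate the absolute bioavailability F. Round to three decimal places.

F = 0.831

Trapezoidal AUC_0→8.25 (subcutaneous injection):
  [0→2]: (0.00+29.18)/2 × 2 = 29.18
  [2→2.25]: (29.18+30.83)/2 × 0.25 = 7.50125
  [2.25→4.25]: (30.83+36.02)/2 × 2 = 66.85
  [4.25→8.25]: (36.02+29.71)/2 × 4 = 131.46
  Sum = 234.99125 mcg/mL·hr
Tail: C_last/k_e = 29.71/0.098 = 303.163
AUC_0→∞ (subcutaneous injection) = 234.99125 + 303.163 = 538.15425 mcg/mL·hr
F = (AUC_ev/D_ev)/(AUC_iv/D_iv) = (538.15425/25)/(259/10) = 21.52617/25.9 = 0.8311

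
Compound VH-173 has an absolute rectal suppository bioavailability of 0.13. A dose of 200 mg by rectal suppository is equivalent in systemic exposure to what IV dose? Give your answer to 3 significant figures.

D_iv = 26.0 mg

Systemic exposure from an extravascular dose = F × D_ev, so the equivalent IV dose is F × D_ev.
D_iv = F × D_ev = 0.13 × 200 = 26 mg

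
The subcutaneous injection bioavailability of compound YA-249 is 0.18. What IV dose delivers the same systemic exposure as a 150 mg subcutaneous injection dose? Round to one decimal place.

Systemic exposure from an extravascular dose = F × D_ev, so the equivalent IV dose is F × D_ev.
D_iv = F × D_ev = 0.18 × 150 = 27 mg

D_iv = 27.0 mg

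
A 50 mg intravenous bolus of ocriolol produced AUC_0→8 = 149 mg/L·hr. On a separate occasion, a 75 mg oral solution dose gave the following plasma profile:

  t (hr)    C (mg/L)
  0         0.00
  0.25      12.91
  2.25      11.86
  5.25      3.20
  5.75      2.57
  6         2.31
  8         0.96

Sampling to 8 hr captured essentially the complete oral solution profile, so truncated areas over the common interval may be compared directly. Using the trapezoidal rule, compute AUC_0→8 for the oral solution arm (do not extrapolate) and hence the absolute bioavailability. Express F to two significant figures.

F = 0.24

Trapezoidal AUC_0→8 (oral solution):
  [0→0.25]: (0.00+12.91)/2 × 0.25 = 1.61375
  [0.25→2.25]: (12.91+11.86)/2 × 2 = 24.77
  [2.25→5.25]: (11.86+3.20)/2 × 3 = 22.59
  [5.25→5.75]: (3.20+2.57)/2 × 0.5 = 1.4425
  [5.75→6]: (2.57+2.31)/2 × 0.25 = 0.61
  [6→8]: (2.31+0.96)/2 × 2 = 3.27
  Sum = 54.29625 mg/L·hr
F = (AUC_ev/D_ev)/(AUC_iv/D_iv) = (54.29625/75)/(149/50) = 0.72395/2.98 = 0.2429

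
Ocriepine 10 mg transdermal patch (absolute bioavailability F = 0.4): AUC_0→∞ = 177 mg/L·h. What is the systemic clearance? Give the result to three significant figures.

CL = F × Dose / AUC_0→∞
   = 0.4 × 10 / 177 = 0.0225989 L/h

CL = 0.0226 L/h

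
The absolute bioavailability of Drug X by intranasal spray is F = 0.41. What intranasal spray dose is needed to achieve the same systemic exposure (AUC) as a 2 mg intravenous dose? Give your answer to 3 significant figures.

For equal systemic exposure: F × D_ev = D_iv
D_ev = D_iv / F = 2 / 0.41 = 4.87805 mg

D_intranasal = 4.88 mg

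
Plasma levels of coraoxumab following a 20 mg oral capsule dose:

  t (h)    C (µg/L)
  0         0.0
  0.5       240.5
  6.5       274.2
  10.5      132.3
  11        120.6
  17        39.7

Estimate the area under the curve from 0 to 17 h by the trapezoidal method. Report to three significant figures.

AUC = 2960 µg/L·h

Trapezoidal AUC_0→17:
  [0→0.5]: (0.0+240.5)/2 × 0.5 = 60.125
  [0.5→6.5]: (240.5+274.2)/2 × 6 = 1544.1
  [6.5→10.5]: (274.2+132.3)/2 × 4 = 813.0
  [10.5→11]: (132.3+120.6)/2 × 0.5 = 63.225
  [11→17]: (120.6+39.7)/2 × 6 = 480.9
  Sum = 2961.35 µg/L·h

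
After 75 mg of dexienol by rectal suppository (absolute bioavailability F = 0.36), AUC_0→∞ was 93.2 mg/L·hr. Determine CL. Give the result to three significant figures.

CL = 0.290 L/hr

CL = F × Dose / AUC_0→∞
   = 0.36 × 75 / 93.2 = 0.2897 L/hr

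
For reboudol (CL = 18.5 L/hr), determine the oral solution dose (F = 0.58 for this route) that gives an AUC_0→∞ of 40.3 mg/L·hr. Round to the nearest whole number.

Dose = CL × AUC_0→∞ / F
     = 18.5 × 40.3 / 0.58 = 1285.43 mg

Dose = 1285 mg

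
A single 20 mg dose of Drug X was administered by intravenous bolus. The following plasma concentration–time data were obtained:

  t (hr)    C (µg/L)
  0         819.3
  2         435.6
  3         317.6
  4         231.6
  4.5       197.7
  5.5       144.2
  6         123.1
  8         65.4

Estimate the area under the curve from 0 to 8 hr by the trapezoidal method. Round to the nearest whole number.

AUC = 2440 µg/L·hr

Trapezoidal AUC_0→8:
  [0→2]: (819.3+435.6)/2 × 2 = 1254.9
  [2→3]: (435.6+317.6)/2 × 1 = 376.6
  [3→4]: (317.6+231.6)/2 × 1 = 274.6
  [4→4.5]: (231.6+197.7)/2 × 0.5 = 107.325
  [4.5→5.5]: (197.7+144.2)/2 × 1 = 170.95
  [5.5→6]: (144.2+123.1)/2 × 0.5 = 66.825
  [6→8]: (123.1+65.4)/2 × 2 = 188.5
  Sum = 2439.7 µg/L·hr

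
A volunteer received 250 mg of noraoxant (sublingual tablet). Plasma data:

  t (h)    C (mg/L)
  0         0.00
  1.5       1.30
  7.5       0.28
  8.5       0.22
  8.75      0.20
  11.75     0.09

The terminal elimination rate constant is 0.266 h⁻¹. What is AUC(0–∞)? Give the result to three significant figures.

AUC = 6.79 mg/L·h

Trapezoidal AUC_0→11.75:
  [0→1.5]: (0.00+1.30)/2 × 1.5 = 0.975
  [1.5→7.5]: (1.30+0.28)/2 × 6 = 4.74
  [7.5→8.5]: (0.28+0.22)/2 × 1 = 0.25
  [8.5→8.75]: (0.22+0.20)/2 × 0.25 = 0.0525
  [8.75→11.75]: (0.20+0.09)/2 × 3 = 0.435
  Sum = 6.4525 mg/L·h
Extrapolated tail: C_last / k_e = 0.09 / 0.266 = 0.338
AUC_0→∞ = 6.4525 + 0.338 = 6.7905 mg/L·h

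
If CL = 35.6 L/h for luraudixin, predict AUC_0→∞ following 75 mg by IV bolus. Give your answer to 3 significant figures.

AUC = 2.11 mg/L·h

AUC_0→∞ = Dose_iv / CL
        = 75 / 35.6 = 2.10674 mg/L·h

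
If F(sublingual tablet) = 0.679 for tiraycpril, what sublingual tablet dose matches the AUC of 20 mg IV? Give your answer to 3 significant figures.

D_sublingual = 29.5 mg

For equal systemic exposure: F × D_ev = D_iv
D_ev = D_iv / F = 20 / 0.679 = 29.4551 mg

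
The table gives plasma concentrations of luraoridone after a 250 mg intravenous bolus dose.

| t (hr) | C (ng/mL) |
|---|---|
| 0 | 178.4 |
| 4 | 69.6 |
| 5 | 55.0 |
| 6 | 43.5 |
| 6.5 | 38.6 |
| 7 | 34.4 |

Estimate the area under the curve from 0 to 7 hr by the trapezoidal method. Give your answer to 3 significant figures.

Trapezoidal AUC_0→7:
  [0→4]: (178.4+69.6)/2 × 4 = 496.0
  [4→5]: (69.6+55.0)/2 × 1 = 62.3
  [5→6]: (55.0+43.5)/2 × 1 = 49.25
  [6→6.5]: (43.5+38.6)/2 × 0.5 = 20.525
  [6.5→7]: (38.6+34.4)/2 × 0.5 = 18.25
  Sum = 646.325 ng/mL·hr

AUC = 646 ng/mL·hr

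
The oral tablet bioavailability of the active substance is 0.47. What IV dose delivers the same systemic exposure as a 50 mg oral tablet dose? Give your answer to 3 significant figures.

D_iv = 23.5 mg

Systemic exposure from an extravascular dose = F × D_ev, so the equivalent IV dose is F × D_ev.
D_iv = F × D_ev = 0.47 × 50 = 23.5 mg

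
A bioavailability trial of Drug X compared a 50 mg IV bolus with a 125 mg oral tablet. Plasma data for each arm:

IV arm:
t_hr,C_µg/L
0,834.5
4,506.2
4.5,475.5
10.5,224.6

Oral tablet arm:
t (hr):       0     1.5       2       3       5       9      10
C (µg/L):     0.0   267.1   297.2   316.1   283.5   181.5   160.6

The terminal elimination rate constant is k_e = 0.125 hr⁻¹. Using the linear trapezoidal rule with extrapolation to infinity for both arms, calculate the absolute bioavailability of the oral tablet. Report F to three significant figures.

F = 0.213

Trapezoidal AUC_0→10.5 (IV):
  [0→4]: (834.5+506.2)/2 × 4 = 2681.4
  [4→4.5]: (506.2+475.5)/2 × 0.5 = 245.425
  [4.5→10.5]: (475.5+224.6)/2 × 6 = 2100.3
  Sum = 5027.125 µg/L·hr
IV tail: 224.6/0.125 = 1796.800; AUC_iv,0→∞ = 5027.125 + 1796.800 = 6823.925 µg/L·hr
Trapezoidal AUC_0→10 (oral tablet):
  [0→1.5]: (0.0+267.1)/2 × 1.5 = 200.325
  [1.5→2]: (267.1+297.2)/2 × 0.5 = 141.075
  [2→3]: (297.2+316.1)/2 × 1 = 306.65
  [3→5]: (316.1+283.5)/2 × 2 = 599.6
  [5→9]: (283.5+181.5)/2 × 4 = 930.0
  [9→10]: (181.5+160.6)/2 × 1 = 171.05
  Sum = 2348.7 µg/L·hr
oral tablet tail: 160.6/0.125 = 1284.800; AUC_ev,0→∞ = 2348.7 + 1284.800 = 3633.5 µg/L·hr
F = (AUC_ev/D_ev)/(AUC_iv/D_iv) = (3633.5/125)/(6823.925/50) = 29.068/136.4785 = 0.2130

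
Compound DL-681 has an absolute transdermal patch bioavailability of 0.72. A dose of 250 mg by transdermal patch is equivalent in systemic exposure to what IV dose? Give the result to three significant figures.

Systemic exposure from an extravascular dose = F × D_ev, so the equivalent IV dose is F × D_ev.
D_iv = F × D_ev = 0.72 × 250 = 180 mg

D_iv = 180 mg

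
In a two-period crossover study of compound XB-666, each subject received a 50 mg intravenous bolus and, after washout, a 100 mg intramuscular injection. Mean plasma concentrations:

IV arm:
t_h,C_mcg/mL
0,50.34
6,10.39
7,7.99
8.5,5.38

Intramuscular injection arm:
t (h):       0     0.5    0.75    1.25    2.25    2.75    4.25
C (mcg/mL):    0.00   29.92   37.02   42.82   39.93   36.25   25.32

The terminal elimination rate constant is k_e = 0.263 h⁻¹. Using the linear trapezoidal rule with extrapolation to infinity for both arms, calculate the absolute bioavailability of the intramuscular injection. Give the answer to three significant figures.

Trapezoidal AUC_0→8.5 (IV):
  [0→6]: (50.34+10.39)/2 × 6 = 182.19
  [6→7]: (10.39+7.99)/2 × 1 = 9.19
  [7→8.5]: (7.99+5.38)/2 × 1.5 = 10.0275
  Sum = 201.4075 mcg/mL·h
IV tail: 5.38/0.263 = 20.456; AUC_iv,0→∞ = 201.4075 + 20.456 = 221.8635 mcg/mL·h
Trapezoidal AUC_0→4.25 (intramuscular injection):
  [0→0.5]: (0.00+29.92)/2 × 0.5 = 7.48
  [0.5→0.75]: (29.92+37.02)/2 × 0.25 = 8.3675
  [0.75→1.25]: (37.02+42.82)/2 × 0.5 = 19.96
  [1.25→2.25]: (42.82+39.93)/2 × 1 = 41.375
  [2.25→2.75]: (39.93+36.25)/2 × 0.5 = 19.045
  [2.75→4.25]: (36.25+25.32)/2 × 1.5 = 46.1775
  Sum = 142.405 mcg/mL·h
intramuscular injection tail: 25.32/0.263 = 96.274; AUC_ev,0→∞ = 142.405 + 96.274 = 238.679 mcg/mL·h
F = (AUC_ev/D_ev)/(AUC_iv/D_iv) = (238.679/100)/(221.8635/50) = 2.38679/4.43727 = 0.5379

F = 0.538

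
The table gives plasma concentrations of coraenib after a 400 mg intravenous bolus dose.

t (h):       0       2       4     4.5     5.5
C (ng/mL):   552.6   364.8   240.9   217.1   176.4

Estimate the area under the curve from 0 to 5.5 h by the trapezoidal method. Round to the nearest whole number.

AUC = 1834 ng/mL·h

Trapezoidal AUC_0→5.5:
  [0→2]: (552.6+364.8)/2 × 2 = 917.4
  [2→4]: (364.8+240.9)/2 × 2 = 605.7
  [4→4.5]: (240.9+217.1)/2 × 0.5 = 114.5
  [4.5→5.5]: (217.1+176.4)/2 × 1 = 196.75
  Sum = 1834.35 ng/mL·h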